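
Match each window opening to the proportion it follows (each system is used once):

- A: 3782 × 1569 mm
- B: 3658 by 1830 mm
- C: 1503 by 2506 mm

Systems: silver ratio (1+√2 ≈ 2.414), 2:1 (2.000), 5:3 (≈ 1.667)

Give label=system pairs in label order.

Ratios: A ≈ 2.410; B ≈ 1.999; C ≈ 1.667.
Targets: silver ratio ≈ 2.414; 2:1 ≈ 2.000; 5:3 ≈ 1.667.

A=silver ratio, B=2:1, C=5:3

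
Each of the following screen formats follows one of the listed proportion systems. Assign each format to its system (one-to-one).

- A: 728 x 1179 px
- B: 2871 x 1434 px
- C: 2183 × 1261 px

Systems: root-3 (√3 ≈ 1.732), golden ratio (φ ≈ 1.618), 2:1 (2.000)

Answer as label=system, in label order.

A=golden ratio, B=2:1, C=root-3

A = 1179/728 ≈ 1.620 → golden ratio (1.618)
B = 2871/1434 ≈ 2.002 → 2:1 (2.000)
C = 2183/1261 ≈ 1.731 → root-3 (1.732)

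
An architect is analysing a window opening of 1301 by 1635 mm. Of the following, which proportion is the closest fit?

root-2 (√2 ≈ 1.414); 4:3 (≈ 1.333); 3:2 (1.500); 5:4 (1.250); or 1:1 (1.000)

1635/1301 ≈ 1.257. Nearest candidates are 5:4 (1.250, off by 0.007) and 4:3 (1.333, off by 0.076).

5:4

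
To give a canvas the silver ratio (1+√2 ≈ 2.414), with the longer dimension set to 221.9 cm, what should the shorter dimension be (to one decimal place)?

91.9 cm

silver ratio ≈ 2.41421.
Shorter side = 221.9 ÷ 2.41421 ≈ 91.914 → 91.9 cm.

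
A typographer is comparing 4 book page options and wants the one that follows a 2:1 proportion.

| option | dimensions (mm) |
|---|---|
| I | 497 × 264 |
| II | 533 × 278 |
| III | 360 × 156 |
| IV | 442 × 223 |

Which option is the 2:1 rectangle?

Ratios (long/short): I ≈ 1.883; II ≈ 1.917; III ≈ 2.308; IV ≈ 1.982.
2:1 ≈ 2.000; option IV is nearest (Δ 0.018).

IV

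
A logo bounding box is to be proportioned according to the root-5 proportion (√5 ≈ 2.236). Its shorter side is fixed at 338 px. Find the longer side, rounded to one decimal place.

755.8 px

root-5 ≈ 2.23607.
Longer side = 338 × 2.23607 ≈ 755.792 → 755.8 px.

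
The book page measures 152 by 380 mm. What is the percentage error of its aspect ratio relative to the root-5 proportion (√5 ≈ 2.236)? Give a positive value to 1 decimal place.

Ratio = 380 / 152 ≈ 2.5000.
Ideal root-5 ≈ 2.2361. |2.5000 − 2.2361| / 2.2361 ≈ 11.80% → 11.8%.

11.8%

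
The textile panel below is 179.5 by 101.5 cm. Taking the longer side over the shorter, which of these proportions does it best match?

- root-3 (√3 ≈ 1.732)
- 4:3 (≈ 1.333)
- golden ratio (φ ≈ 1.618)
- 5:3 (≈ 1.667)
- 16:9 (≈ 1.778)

Ratio = 179.5 / 101.5 ≈ 1.768.
Distances: root-3 1.732 (Δ 0.036); 4:3 1.333 (Δ 0.435); golden ratio 1.618 (Δ 0.150); 5:3 1.667 (Δ 0.101); 16:9 1.778 (Δ 0.010).

16:9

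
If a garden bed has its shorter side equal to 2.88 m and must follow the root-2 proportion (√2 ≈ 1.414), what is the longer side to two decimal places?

root-2 ≈ 1.41421.
Longer side = 2.88 × 1.41421 ≈ 4.0729 → 4.07 m.

4.07 m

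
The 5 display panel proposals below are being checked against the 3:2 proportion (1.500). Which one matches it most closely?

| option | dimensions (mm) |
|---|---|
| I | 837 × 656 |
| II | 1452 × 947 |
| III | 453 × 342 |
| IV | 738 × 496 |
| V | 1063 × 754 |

Target 3:2 ≈ 1.500.
I: 1.276 (Δ0.224)  II: 1.533 (Δ0.033)  III: 1.325 (Δ0.175)  IV: 1.488 (Δ0.012)  V: 1.410 (Δ0.090)

IV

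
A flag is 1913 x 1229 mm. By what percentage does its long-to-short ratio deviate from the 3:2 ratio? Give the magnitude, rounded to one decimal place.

3.8%

Ratio = 1913 / 1229 ≈ 1.5566.
Ideal 3:2 = 1.5000. |1.5566 − 1.5000| / 1.5000 ≈ 3.77% → 3.8%.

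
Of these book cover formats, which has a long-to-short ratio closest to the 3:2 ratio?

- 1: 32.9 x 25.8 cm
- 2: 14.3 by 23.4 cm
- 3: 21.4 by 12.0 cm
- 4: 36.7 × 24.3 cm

Ratios (long/short): 1 ≈ 1.275; 2 ≈ 1.636; 3 ≈ 1.783; 4 ≈ 1.510.
3:2 ≈ 1.500; option 4 is nearest (Δ 0.010).

4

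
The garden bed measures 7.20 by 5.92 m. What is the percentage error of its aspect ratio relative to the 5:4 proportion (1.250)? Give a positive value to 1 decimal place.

Ratio = 7.20 / 5.92 ≈ 1.2162.
Ideal 5:4 = 1.2500. |1.2162 − 1.2500| / 1.2500 ≈ 2.70% → 2.7%.

2.7%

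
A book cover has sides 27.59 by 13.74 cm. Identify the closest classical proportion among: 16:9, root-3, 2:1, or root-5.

27.59/13.74 ≈ 2.008. Nearest candidates are 2:1 (2.000, off by 0.008) and root-5 (2.236, off by 0.228).

2:1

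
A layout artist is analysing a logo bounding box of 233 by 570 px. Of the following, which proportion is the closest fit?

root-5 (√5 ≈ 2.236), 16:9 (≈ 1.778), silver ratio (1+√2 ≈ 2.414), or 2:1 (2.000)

silver ratio

Ratio = 570 / 233 ≈ 2.446.
Distances: root-5 2.236 (Δ 0.210); 16:9 1.778 (Δ 0.668); silver ratio 2.414 (Δ 0.032); 2:1 2.000 (Δ 0.446).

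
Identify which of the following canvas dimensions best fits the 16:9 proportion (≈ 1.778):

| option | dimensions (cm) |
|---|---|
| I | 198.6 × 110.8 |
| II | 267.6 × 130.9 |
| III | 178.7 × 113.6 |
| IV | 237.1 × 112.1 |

I

Ratios (long/short): I ≈ 1.792; II ≈ 2.044; III ≈ 1.573; IV ≈ 2.115.
16:9 ≈ 1.778; option I is nearest (Δ 0.014).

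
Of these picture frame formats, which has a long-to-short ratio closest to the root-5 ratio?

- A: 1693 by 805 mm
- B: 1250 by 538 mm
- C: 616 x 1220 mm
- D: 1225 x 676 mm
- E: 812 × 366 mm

E

Target root-5 ≈ 2.236.
A: 2.103 (Δ0.133)  B: 2.323 (Δ0.087)  C: 1.981 (Δ0.255)  D: 1.812 (Δ0.424)  E: 2.219 (Δ0.017)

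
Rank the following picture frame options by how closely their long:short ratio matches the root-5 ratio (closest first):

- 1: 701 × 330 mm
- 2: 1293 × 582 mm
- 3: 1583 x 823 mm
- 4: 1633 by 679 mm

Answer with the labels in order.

Ratios: 1 = 701 / 330 ≈ 2.124; 2 = 1293 / 582 ≈ 2.222; 3 = 1583 / 823 ≈ 1.923; 4 = 1633 / 679 ≈ 2.405.
|Δ from 2.236|: 1 0.112; 2 0.014; 3 0.313; 4 0.169.

2, 1, 4, 3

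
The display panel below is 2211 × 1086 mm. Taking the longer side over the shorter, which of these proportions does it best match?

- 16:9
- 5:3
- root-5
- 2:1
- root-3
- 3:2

2211/1086 ≈ 2.036. Nearest candidates are 2:1 (2.000, off by 0.036) and root-5 (2.236, off by 0.200).

2:1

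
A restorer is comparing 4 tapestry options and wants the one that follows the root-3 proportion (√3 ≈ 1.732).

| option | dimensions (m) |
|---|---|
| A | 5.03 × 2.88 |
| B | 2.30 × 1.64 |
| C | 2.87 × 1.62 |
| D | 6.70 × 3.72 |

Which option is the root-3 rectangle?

A

Ratios (long/short): A ≈ 1.747; B ≈ 1.402; C ≈ 1.772; D ≈ 1.801.
root-3 ≈ 1.732; option A is nearest (Δ 0.015).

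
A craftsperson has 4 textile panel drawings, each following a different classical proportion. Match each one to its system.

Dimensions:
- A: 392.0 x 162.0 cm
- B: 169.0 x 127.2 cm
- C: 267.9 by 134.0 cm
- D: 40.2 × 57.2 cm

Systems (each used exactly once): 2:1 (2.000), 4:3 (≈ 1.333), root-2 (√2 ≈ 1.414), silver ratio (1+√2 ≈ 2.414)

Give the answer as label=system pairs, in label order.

A = 392.0/162.0 ≈ 2.420 → silver ratio (2.414)
B = 169.0/127.2 ≈ 1.329 → 4:3 (1.333)
C = 267.9/134.0 ≈ 1.999 → 2:1 (2.000)
D = 57.2/40.2 ≈ 1.423 → root-2 (1.414)

A=silver ratio, B=4:3, C=2:1, D=root-2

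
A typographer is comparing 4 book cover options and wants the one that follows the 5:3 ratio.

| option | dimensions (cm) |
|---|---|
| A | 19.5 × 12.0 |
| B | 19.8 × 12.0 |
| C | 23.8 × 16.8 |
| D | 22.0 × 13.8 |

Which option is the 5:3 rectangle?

B

Target 5:3 ≈ 1.667.
A: 1.625 (Δ0.042)  B: 1.650 (Δ0.017)  C: 1.417 (Δ0.250)  D: 1.594 (Δ0.073)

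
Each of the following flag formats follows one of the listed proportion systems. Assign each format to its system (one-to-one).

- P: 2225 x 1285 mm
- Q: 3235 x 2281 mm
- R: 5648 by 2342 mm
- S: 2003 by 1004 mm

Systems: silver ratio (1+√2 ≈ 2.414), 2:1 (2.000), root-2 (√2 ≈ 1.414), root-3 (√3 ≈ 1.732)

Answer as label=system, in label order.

P=root-3, Q=root-2, R=silver ratio, S=2:1

P = 2225/1285 ≈ 1.732 → root-3 (1.732)
Q = 3235/2281 ≈ 1.418 → root-2 (1.414)
R = 5648/2342 ≈ 2.412 → silver ratio (2.414)
S = 2003/1004 ≈ 1.995 → 2:1 (2.000)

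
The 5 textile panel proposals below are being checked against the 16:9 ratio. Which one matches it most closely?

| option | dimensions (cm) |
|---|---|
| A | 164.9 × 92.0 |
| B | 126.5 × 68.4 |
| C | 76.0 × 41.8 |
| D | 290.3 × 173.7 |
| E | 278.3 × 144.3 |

Ratios (long/short): A ≈ 1.792; B ≈ 1.849; C ≈ 1.818; D ≈ 1.671; E ≈ 1.929.
16:9 ≈ 1.778; option A is nearest (Δ 0.014).

A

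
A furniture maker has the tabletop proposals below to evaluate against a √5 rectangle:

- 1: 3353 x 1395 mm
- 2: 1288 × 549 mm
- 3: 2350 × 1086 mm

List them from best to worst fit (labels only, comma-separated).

3, 2, 1

Ratios: 1 = 3353 / 1395 ≈ 2.404; 2 = 1288 / 549 ≈ 2.346; 3 = 2350 / 1086 ≈ 2.164.
|Δ from 2.236|: 1 0.168; 2 0.110; 3 0.072.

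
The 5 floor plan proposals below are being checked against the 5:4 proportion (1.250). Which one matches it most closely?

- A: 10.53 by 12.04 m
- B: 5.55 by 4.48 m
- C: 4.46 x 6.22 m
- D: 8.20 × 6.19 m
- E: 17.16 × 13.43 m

Ratios (long/short): A ≈ 1.143; B ≈ 1.239; C ≈ 1.395; D ≈ 1.325; E ≈ 1.278.
5:4 ≈ 1.250; option B is nearest (Δ 0.011).

B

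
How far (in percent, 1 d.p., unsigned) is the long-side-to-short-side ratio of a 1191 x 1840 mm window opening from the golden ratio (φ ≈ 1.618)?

Ratio = 1840 / 1191 ≈ 1.5449.
Ideal golden ratio ≈ 1.6180. |1.5449 − 1.6180| / 1.6180 ≈ 4.52% → 4.5%.

4.5%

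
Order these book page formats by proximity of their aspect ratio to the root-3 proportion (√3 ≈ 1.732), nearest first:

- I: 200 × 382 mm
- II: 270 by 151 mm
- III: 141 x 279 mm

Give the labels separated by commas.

II, I, III

I: 382/200 ≈ 1.910 → |1.910 − 1.732| = 0.178
II: 270/151 ≈ 1.788 → |1.788 − 1.732| = 0.056
III: 279/141 ≈ 1.979 → |1.979 − 1.732| = 0.247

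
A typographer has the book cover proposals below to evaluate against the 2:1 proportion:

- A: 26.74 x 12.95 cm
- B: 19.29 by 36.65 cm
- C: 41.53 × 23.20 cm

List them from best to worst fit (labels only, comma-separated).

Ratios: A = 26.74 / 12.95 ≈ 2.065; B = 36.65 / 19.29 ≈ 1.900; C = 41.53 / 23.20 ≈ 1.790.
|Δ from 2.000|: A 0.065; B 0.100; C 0.210.

A, B, C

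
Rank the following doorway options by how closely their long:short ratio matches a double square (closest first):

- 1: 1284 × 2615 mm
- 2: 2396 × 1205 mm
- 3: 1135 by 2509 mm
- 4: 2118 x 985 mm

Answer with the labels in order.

2, 1, 4, 3

Ratios: 1 = 2615 / 1284 ≈ 2.037; 2 = 2396 / 1205 ≈ 1.988; 3 = 2509 / 1135 ≈ 2.211; 4 = 2118 / 985 ≈ 2.150.
|Δ from 2.000|: 1 0.037; 2 0.012; 3 0.211; 4 0.150.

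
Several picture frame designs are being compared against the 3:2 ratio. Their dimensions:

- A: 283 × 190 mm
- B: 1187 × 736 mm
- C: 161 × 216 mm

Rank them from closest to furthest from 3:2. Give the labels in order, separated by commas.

A: 283/190 ≈ 1.489 → |1.489 − 1.500| = 0.011
B: 1187/736 ≈ 1.613 → |1.613 − 1.500| = 0.113
C: 216/161 ≈ 1.342 → |1.342 − 1.500| = 0.158

A, B, C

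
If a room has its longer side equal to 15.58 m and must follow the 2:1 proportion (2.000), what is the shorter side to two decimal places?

7.79 m

2:1 = 2.00000.
Shorter side = 15.58 ÷ 2.00000 ≈ 7.7900 → 7.79 m.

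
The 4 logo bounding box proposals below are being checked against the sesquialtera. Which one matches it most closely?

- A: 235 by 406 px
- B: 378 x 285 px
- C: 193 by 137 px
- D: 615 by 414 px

Ratios (long/short): A ≈ 1.728; B ≈ 1.326; C ≈ 1.409; D ≈ 1.486.
3:2 ≈ 1.500; option D is nearest (Δ 0.014).

D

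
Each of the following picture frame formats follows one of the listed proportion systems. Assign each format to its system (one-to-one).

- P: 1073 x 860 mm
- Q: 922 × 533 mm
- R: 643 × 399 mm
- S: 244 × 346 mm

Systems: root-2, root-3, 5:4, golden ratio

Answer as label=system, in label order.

Ratios: P ≈ 1.248; Q ≈ 1.730; R ≈ 1.612; S ≈ 1.418.
Targets: root-2 ≈ 1.414; root-3 ≈ 1.732; 5:4 ≈ 1.250; golden ratio ≈ 1.618.

P=5:4, Q=root-3, R=golden ratio, S=root-2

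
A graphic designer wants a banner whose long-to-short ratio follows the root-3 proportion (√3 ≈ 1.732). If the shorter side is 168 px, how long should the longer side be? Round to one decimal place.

root-3 ≈ 1.73205.
Longer side = 168 × 1.73205 ≈ 290.984 → 291.0 px.

291.0 px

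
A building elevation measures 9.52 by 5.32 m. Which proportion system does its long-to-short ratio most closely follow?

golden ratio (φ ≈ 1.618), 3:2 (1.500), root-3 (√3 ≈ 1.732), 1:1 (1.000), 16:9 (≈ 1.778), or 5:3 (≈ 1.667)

16:9

Ratio = 9.52 / 5.32 ≈ 1.789.
Distances: golden ratio 1.618 (Δ 0.171); 3:2 1.500 (Δ 0.289); root-3 1.732 (Δ 0.057); 1:1 1.000 (Δ 0.789); 16:9 1.778 (Δ 0.011); 5:3 1.667 (Δ 0.122).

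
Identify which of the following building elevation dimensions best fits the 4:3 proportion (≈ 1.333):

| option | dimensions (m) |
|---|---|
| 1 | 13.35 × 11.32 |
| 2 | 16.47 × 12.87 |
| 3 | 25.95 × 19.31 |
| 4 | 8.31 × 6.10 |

3

Ratios (long/short): 1 ≈ 1.179; 2 ≈ 1.280; 3 ≈ 1.344; 4 ≈ 1.362.
4:3 ≈ 1.333; option 3 is nearest (Δ 0.011).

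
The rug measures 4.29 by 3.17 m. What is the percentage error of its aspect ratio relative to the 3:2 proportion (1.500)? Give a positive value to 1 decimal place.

Ratio = 4.29 / 3.17 ≈ 1.3533.
Ideal 3:2 = 1.5000. |1.3533 − 1.5000| / 1.5000 ≈ 9.78% → 9.8%.

9.8%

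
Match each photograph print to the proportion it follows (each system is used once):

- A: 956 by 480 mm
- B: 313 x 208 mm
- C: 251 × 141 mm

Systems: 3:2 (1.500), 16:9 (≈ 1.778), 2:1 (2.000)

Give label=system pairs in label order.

A=2:1, B=3:2, C=16:9

A = 956/480 ≈ 1.992 → 2:1 (2.000)
B = 313/208 ≈ 1.505 → 3:2 (1.500)
C = 251/141 ≈ 1.780 → 16:9 (1.778)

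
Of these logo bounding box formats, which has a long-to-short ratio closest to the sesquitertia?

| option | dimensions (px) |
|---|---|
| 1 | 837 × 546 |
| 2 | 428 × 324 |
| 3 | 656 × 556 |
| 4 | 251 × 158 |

2

Ratios (long/short): 1 ≈ 1.533; 2 ≈ 1.321; 3 ≈ 1.180; 4 ≈ 1.589.
4:3 ≈ 1.333; option 2 is nearest (Δ 0.012).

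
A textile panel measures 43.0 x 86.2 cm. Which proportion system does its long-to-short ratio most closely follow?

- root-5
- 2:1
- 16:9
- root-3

2:1

Ratio = 86.2 / 43.0 ≈ 2.005.
Distances: root-5 2.236 (Δ 0.231); 2:1 2.000 (Δ 0.005); 16:9 1.778 (Δ 0.227); root-3 1.732 (Δ 0.273).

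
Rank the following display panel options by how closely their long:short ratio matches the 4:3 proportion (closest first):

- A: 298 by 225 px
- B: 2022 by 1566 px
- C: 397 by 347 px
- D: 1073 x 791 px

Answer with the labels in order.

A, D, B, C

Ratios: A = 298 / 225 ≈ 1.324; B = 2022 / 1566 ≈ 1.291; C = 397 / 347 ≈ 1.144; D = 1073 / 791 ≈ 1.357.
|Δ from 1.333|: A 0.009; B 0.042; C 0.189; D 0.024.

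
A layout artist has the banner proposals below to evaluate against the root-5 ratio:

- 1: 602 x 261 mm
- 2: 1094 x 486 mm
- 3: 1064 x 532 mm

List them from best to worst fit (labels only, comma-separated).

2, 1, 3

Ratios: 1 = 602 / 261 ≈ 2.307; 2 = 1094 / 486 ≈ 2.251; 3 = 1064 / 532 ≈ 2.000.
|Δ from 2.236|: 1 0.071; 2 0.015; 3 0.236.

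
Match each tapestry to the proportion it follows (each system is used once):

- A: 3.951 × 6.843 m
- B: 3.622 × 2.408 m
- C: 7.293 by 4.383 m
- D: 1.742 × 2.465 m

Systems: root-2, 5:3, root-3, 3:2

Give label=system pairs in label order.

A=root-3, B=3:2, C=5:3, D=root-2

Ratios: A ≈ 1.732; B ≈ 1.504; C ≈ 1.664; D ≈ 1.415.
Targets: root-2 ≈ 1.414; 5:3 ≈ 1.667; root-3 ≈ 1.732; 3:2 ≈ 1.500.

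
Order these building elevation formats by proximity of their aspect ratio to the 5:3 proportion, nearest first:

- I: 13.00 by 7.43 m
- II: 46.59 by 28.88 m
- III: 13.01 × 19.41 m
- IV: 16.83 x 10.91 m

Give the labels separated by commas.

I: 13.00/7.43 ≈ 1.750 → |1.750 − 1.667| = 0.083
II: 46.59/28.88 ≈ 1.613 → |1.613 − 1.667| = 0.054
III: 19.41/13.01 ≈ 1.492 → |1.492 − 1.667| = 0.175
IV: 16.83/10.91 ≈ 1.543 → |1.543 − 1.667| = 0.124

II, I, IV, III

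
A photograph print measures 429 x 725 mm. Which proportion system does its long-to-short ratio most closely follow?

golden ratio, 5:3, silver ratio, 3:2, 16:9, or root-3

5:3

725/429 ≈ 1.690. Nearest candidates are 5:3 (1.667, off by 0.023) and root-3 (1.732, off by 0.042).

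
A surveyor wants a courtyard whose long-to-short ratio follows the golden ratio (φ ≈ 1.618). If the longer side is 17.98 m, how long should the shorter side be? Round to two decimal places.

golden ratio ≈ 1.61803.
Shorter side = 17.98 ÷ 1.61803 ≈ 11.1123 → 11.11 m.

11.11 m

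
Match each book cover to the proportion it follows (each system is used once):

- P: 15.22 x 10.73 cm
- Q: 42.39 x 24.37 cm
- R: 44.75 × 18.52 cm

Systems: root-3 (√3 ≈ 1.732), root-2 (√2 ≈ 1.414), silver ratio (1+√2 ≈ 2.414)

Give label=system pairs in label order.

P = 15.22/10.73 ≈ 1.418 → root-2 (1.414)
Q = 42.39/24.37 ≈ 1.739 → root-3 (1.732)
R = 44.75/18.52 ≈ 2.416 → silver ratio (2.414)

P=root-2, Q=root-3, R=silver ratio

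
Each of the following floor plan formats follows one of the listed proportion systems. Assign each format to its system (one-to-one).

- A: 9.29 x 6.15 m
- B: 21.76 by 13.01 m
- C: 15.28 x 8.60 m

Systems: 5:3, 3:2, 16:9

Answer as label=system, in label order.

A = 9.29/6.15 ≈ 1.511 → 3:2 (1.500)
B = 21.76/13.01 ≈ 1.673 → 5:3 (1.667)
C = 15.28/8.60 ≈ 1.777 → 16:9 (1.778)

A=3:2, B=5:3, C=16:9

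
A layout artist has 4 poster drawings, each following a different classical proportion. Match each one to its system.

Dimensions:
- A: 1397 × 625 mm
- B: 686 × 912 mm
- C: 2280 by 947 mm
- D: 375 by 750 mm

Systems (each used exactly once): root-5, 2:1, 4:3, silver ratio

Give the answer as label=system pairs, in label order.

Ratios: A ≈ 2.235; B ≈ 1.329; C ≈ 2.408; D ≈ 2.000.
Targets: root-5 ≈ 2.236; 2:1 ≈ 2.000; 4:3 ≈ 1.333; silver ratio ≈ 2.414.

A=root-5, B=4:3, C=silver ratio, D=2:1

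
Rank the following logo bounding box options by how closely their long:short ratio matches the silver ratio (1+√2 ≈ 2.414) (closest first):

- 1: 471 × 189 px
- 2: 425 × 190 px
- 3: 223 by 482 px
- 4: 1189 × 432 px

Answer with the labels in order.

Ratios: 1 = 471 / 189 ≈ 2.492; 2 = 425 / 190 ≈ 2.237; 3 = 482 / 223 ≈ 2.161; 4 = 1189 / 432 ≈ 2.752.
|Δ from 2.414|: 1 0.078; 2 0.177; 3 0.253; 4 0.338.

1, 2, 3, 4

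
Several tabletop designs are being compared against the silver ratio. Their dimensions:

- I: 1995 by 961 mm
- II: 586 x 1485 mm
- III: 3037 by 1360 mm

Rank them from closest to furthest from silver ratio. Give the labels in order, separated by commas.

II, III, I

Ratios: I = 1995 / 961 ≈ 2.076; II = 1485 / 586 ≈ 2.534; III = 3037 / 1360 ≈ 2.233.
|Δ from 2.414|: I 0.338; II 0.120; III 0.181.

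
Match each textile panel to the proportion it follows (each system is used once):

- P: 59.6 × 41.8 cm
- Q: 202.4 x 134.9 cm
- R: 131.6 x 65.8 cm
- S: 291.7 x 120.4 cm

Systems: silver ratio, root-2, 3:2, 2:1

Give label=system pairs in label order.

P=root-2, Q=3:2, R=2:1, S=silver ratio

P = 59.6/41.8 ≈ 1.426 → root-2 (1.414)
Q = 202.4/134.9 ≈ 1.500 → 3:2 (1.500)
R = 131.6/65.8 ≈ 2.000 → 2:1 (2.000)
S = 291.7/120.4 ≈ 2.423 → silver ratio (2.414)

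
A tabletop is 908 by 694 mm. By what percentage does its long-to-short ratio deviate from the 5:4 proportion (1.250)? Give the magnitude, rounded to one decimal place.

Ratio = 908 / 694 ≈ 1.3084.
Ideal 5:4 = 1.2500. |1.3084 − 1.2500| / 1.2500 ≈ 4.67% → 4.7%.

4.7%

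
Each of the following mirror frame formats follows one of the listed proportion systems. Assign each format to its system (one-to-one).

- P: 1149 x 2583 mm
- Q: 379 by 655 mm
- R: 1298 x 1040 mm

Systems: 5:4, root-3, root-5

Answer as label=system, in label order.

P=root-5, Q=root-3, R=5:4

P = 2583/1149 ≈ 2.248 → root-5 (2.236)
Q = 655/379 ≈ 1.728 → root-3 (1.732)
R = 1298/1040 ≈ 1.248 → 5:4 (1.250)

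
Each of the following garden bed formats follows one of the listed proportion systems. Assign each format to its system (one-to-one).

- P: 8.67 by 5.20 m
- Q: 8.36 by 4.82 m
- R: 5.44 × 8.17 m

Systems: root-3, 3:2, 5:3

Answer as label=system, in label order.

P = 8.67/5.20 ≈ 1.667 → 5:3 (1.667)
Q = 8.36/4.82 ≈ 1.734 → root-3 (1.732)
R = 8.17/5.44 ≈ 1.502 → 3:2 (1.500)

P=5:3, Q=root-3, R=3:2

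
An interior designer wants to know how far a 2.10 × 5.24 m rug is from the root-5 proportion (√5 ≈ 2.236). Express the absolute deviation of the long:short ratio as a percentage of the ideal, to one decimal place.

11.6%

Ratio = 5.24 / 2.10 ≈ 2.4952.
Ideal root-5 ≈ 2.2361. |2.4952 − 2.2361| / 2.2361 ≈ 11.59% → 11.6%.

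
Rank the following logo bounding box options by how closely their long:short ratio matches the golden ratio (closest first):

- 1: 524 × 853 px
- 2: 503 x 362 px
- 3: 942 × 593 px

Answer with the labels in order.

Ratios: 1 = 853 / 524 ≈ 1.628; 2 = 503 / 362 ≈ 1.390; 3 = 942 / 593 ≈ 1.589.
|Δ from 1.618|: 1 0.010; 2 0.228; 3 0.029.

1, 3, 2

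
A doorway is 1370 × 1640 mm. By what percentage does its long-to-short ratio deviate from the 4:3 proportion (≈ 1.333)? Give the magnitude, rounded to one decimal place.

Ratio = 1640 / 1370 ≈ 1.1971.
Ideal 4:3 ≈ 1.3333. |1.1971 − 1.3333| / 1.3333 ≈ 10.22% → 10.2%.

10.2%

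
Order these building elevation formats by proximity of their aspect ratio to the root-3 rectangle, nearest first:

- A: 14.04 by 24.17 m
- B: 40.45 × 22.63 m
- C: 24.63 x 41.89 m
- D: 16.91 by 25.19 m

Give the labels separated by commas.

A, C, B, D

Ratios: A = 24.17 / 14.04 ≈ 1.722; B = 40.45 / 22.63 ≈ 1.787; C = 41.89 / 24.63 ≈ 1.701; D = 25.19 / 16.91 ≈ 1.490.
|Δ from 1.732|: A 0.010; B 0.055; C 0.031; D 0.242.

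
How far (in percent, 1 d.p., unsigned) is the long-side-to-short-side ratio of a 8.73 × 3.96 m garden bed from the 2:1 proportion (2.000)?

10.2%

Ratio = 8.73 / 3.96 ≈ 2.2045.
Ideal 2:1 = 2.0000. |2.2045 − 2.0000| / 2.0000 ≈ 10.22% → 10.2%.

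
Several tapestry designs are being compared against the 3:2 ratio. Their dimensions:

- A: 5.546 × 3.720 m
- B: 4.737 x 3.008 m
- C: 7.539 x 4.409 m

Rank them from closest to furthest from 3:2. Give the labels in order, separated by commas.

A, B, C

Ratios: A = 5.546 / 3.720 ≈ 1.491; B = 4.737 / 3.008 ≈ 1.575; C = 7.539 / 4.409 ≈ 1.710.
|Δ from 1.500|: A 0.009; B 0.075; C 0.210.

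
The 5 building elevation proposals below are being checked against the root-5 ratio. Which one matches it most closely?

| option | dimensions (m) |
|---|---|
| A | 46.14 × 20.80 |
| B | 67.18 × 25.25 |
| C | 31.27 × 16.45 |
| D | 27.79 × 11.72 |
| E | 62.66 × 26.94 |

Target root-5 ≈ 2.236.
A: 2.218 (Δ0.018)  B: 2.661 (Δ0.425)  C: 1.901 (Δ0.335)  D: 2.371 (Δ0.135)  E: 2.326 (Δ0.090)

A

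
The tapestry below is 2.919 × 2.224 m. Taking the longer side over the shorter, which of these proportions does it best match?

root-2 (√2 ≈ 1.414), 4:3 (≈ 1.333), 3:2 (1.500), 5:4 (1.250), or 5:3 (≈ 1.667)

4:3

2.919/2.224 ≈ 1.312. Nearest candidates are 4:3 (1.333, off by 0.021) and 5:4 (1.250, off by 0.062).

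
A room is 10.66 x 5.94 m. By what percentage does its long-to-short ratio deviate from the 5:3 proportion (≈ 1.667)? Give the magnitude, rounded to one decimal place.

Ratio = 10.66 / 5.94 ≈ 1.7946.
Ideal 5:3 ≈ 1.6667. |1.7946 − 1.6667| / 1.6667 ≈ 7.67% → 7.7%.

7.7%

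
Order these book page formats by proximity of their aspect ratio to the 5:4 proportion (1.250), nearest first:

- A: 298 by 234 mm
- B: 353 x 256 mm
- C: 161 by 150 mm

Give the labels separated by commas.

A, B, C

Ratios: A = 298 / 234 ≈ 1.274; B = 353 / 256 ≈ 1.379; C = 161 / 150 ≈ 1.073.
|Δ from 1.250|: A 0.024; B 0.129; C 0.177.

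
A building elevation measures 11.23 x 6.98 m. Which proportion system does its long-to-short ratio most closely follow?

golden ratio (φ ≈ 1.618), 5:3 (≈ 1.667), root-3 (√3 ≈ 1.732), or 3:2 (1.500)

Ratio = 11.23 / 6.98 ≈ 1.609.
Distances: golden ratio 1.618 (Δ 0.009); 5:3 1.667 (Δ 0.058); root-3 1.732 (Δ 0.123); 3:2 1.500 (Δ 0.109).

golden ratio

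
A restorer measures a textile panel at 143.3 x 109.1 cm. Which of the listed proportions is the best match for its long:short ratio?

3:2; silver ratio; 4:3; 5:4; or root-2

4:3

Ratio = 143.3 / 109.1 ≈ 1.313.
Distances: 3:2 1.500 (Δ 0.187); silver ratio 2.414 (Δ 1.101); 4:3 1.333 (Δ 0.020); 5:4 1.250 (Δ 0.063); root-2 1.414 (Δ 0.101).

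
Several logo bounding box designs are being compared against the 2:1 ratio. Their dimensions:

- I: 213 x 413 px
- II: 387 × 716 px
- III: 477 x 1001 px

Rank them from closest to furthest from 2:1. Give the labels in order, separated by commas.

I, III, II

I: 413/213 ≈ 1.939 → |1.939 − 2.000| = 0.061
II: 716/387 ≈ 1.850 → |1.850 − 2.000| = 0.150
III: 1001/477 ≈ 2.099 → |2.099 − 2.000| = 0.099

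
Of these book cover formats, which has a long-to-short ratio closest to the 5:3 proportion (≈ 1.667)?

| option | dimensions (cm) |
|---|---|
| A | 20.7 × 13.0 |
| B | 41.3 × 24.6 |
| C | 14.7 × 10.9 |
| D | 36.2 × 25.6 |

B

Target 5:3 ≈ 1.667.
A: 1.592 (Δ0.075)  B: 1.679 (Δ0.012)  C: 1.349 (Δ0.318)  D: 1.414 (Δ0.253)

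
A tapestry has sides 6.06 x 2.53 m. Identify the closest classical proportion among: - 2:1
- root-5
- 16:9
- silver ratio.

Ratio = 6.06 / 2.53 ≈ 2.395.
Distances: 2:1 2.000 (Δ 0.395); root-5 2.236 (Δ 0.159); 16:9 1.778 (Δ 0.617); silver ratio 2.414 (Δ 0.019).

silver ratio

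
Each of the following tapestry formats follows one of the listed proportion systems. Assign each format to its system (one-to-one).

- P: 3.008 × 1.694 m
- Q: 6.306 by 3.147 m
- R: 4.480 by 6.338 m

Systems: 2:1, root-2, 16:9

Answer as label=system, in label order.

Ratios: P ≈ 1.776; Q ≈ 2.004; R ≈ 1.415.
Targets: 2:1 ≈ 2.000; root-2 ≈ 1.414; 16:9 ≈ 1.778.

P=16:9, Q=2:1, R=root-2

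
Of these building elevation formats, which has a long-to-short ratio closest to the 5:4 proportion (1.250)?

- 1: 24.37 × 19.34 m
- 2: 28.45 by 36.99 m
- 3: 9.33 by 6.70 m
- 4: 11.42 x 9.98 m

1

Ratios (long/short): 1 ≈ 1.260; 2 ≈ 1.300; 3 ≈ 1.393; 4 ≈ 1.144.
5:4 ≈ 1.250; option 1 is nearest (Δ 0.010).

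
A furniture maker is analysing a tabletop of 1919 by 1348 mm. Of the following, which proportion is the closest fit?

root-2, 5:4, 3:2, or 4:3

Ratio = 1919 / 1348 ≈ 1.424.
Distances: root-2 1.414 (Δ 0.010); 5:4 1.250 (Δ 0.174); 3:2 1.500 (Δ 0.076); 4:3 1.333 (Δ 0.091).

root-2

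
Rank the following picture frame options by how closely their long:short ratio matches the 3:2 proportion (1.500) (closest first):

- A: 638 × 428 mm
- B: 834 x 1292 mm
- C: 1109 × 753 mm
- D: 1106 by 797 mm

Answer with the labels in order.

A, C, B, D

Ratios: A = 638 / 428 ≈ 1.491; B = 1292 / 834 ≈ 1.549; C = 1109 / 753 ≈ 1.473; D = 1106 / 797 ≈ 1.388.
|Δ from 1.500|: A 0.009; B 0.049; C 0.027; D 0.112.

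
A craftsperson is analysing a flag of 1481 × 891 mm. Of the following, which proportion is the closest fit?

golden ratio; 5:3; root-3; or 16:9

5:3

1481/891 ≈ 1.662. Nearest candidates are 5:3 (1.667, off by 0.005) and golden ratio (1.618, off by 0.044).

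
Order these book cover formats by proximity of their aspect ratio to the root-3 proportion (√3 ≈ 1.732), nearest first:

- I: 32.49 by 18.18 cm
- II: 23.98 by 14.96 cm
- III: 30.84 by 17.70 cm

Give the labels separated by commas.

III, I, II

Ratios: I = 32.49 / 18.18 ≈ 1.787; II = 23.98 / 14.96 ≈ 1.603; III = 30.84 / 17.70 ≈ 1.742.
|Δ from 1.732|: I 0.055; II 0.129; III 0.010.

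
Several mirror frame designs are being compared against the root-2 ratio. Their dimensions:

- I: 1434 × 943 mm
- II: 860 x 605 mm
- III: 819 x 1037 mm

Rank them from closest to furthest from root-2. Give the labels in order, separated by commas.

II, I, III

Ratios: I = 1434 / 943 ≈ 1.521; II = 860 / 605 ≈ 1.421; III = 1037 / 819 ≈ 1.266.
|Δ from 1.414|: I 0.107; II 0.007; III 0.148.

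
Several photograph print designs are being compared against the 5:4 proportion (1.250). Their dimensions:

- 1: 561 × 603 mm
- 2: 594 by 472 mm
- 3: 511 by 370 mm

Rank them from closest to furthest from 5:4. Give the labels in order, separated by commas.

Ratios: 1 = 603 / 561 ≈ 1.075; 2 = 594 / 472 ≈ 1.258; 3 = 511 / 370 ≈ 1.381.
|Δ from 1.250|: 1 0.175; 2 0.008; 3 0.131.

2, 3, 1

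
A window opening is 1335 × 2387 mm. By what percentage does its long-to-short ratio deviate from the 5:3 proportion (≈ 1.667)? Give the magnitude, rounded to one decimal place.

Ratio = 2387 / 1335 ≈ 1.7880.
Ideal 5:3 ≈ 1.6667. |1.7880 − 1.6667| / 1.6667 ≈ 7.28% → 7.3%.

7.3%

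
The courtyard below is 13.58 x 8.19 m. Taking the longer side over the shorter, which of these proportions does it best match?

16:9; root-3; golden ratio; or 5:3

5:3

13.58/8.19 ≈ 1.658. Nearest candidates are 5:3 (1.667, off by 0.009) and golden ratio (1.618, off by 0.040).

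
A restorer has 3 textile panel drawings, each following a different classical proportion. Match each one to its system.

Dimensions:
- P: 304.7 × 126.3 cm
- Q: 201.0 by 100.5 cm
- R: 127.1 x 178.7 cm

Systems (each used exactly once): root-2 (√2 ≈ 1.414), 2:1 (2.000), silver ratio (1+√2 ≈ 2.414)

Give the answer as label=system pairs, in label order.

P=silver ratio, Q=2:1, R=root-2

P = 304.7/126.3 ≈ 2.413 → silver ratio (2.414)
Q = 201.0/100.5 ≈ 2.000 → 2:1 (2.000)
R = 178.7/127.1 ≈ 1.406 → root-2 (1.414)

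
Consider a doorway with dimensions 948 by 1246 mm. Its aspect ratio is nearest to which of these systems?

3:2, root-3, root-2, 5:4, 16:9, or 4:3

4:3

1246/948 ≈ 1.314. Nearest candidates are 4:3 (1.333, off by 0.019) and 5:4 (1.250, off by 0.064).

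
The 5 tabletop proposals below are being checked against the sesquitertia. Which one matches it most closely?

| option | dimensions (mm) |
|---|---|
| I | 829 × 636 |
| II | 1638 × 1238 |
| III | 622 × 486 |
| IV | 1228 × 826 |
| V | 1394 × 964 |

II

Ratios (long/short): I ≈ 1.303; II ≈ 1.323; III ≈ 1.280; IV ≈ 1.487; V ≈ 1.446.
4:3 ≈ 1.333; option II is nearest (Δ 0.010).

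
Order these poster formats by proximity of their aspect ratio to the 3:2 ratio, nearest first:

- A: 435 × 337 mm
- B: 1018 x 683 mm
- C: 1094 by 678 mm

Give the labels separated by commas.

A: 435/337 ≈ 1.291 → |1.291 − 1.500| = 0.209
B: 1018/683 ≈ 1.490 → |1.490 − 1.500| = 0.010
C: 1094/678 ≈ 1.614 → |1.614 − 1.500| = 0.114

B, C, A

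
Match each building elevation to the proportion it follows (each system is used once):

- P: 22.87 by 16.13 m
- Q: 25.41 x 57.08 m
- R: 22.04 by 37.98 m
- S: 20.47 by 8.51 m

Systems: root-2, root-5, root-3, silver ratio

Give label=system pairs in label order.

P = 22.87/16.13 ≈ 1.418 → root-2 (1.414)
Q = 57.08/25.41 ≈ 2.246 → root-5 (2.236)
R = 37.98/22.04 ≈ 1.723 → root-3 (1.732)
S = 20.47/8.51 ≈ 2.405 → silver ratio (2.414)

P=root-2, Q=root-5, R=root-3, S=silver ratio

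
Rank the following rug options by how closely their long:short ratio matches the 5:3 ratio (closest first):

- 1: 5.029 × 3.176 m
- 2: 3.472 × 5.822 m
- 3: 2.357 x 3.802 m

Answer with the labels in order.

2, 3, 1

1: 5.029/3.176 ≈ 1.583 → |1.583 − 1.667| = 0.084
2: 5.822/3.472 ≈ 1.677 → |1.677 − 1.667| = 0.010
3: 3.802/2.357 ≈ 1.613 → |1.613 − 1.667| = 0.054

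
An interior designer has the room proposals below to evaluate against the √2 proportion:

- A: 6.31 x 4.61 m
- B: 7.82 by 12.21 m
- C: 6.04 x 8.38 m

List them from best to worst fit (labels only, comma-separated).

C, A, B

Ratios: A = 6.31 / 4.61 ≈ 1.369; B = 12.21 / 7.82 ≈ 1.561; C = 8.38 / 6.04 ≈ 1.387.
|Δ from 1.414|: A 0.045; B 0.147; C 0.027.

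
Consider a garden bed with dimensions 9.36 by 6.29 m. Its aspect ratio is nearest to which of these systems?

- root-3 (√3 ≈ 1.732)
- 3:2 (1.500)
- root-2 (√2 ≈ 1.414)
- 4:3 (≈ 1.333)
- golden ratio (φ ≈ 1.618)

3:2

Ratio = 9.36 / 6.29 ≈ 1.488.
Distances: root-3 1.732 (Δ 0.244); 3:2 1.500 (Δ 0.012); root-2 1.414 (Δ 0.074); 4:3 1.333 (Δ 0.155); golden ratio 1.618 (Δ 0.130).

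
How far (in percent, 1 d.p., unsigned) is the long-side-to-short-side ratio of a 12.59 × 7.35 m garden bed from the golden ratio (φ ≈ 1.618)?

5.9%

Ratio = 12.59 / 7.35 ≈ 1.7129.
Ideal golden ratio ≈ 1.6180. |1.7129 − 1.6180| / 1.6180 ≈ 5.87% → 5.9%.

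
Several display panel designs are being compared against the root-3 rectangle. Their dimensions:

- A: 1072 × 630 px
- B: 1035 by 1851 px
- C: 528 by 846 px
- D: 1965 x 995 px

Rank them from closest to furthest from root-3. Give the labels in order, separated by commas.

A, B, C, D

Ratios: A = 1072 / 630 ≈ 1.702; B = 1851 / 1035 ≈ 1.788; C = 846 / 528 ≈ 1.602; D = 1965 / 995 ≈ 1.975.
|Δ from 1.732|: A 0.030; B 0.056; C 0.130; D 0.243.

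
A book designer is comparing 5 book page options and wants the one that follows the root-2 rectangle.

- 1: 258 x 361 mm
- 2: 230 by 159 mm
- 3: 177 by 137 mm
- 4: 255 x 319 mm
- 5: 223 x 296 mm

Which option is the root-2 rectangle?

Target root-2 ≈ 1.414.
1: 1.399 (Δ0.015)  2: 1.447 (Δ0.033)  3: 1.292 (Δ0.122)  4: 1.251 (Δ0.163)  5: 1.327 (Δ0.087)

1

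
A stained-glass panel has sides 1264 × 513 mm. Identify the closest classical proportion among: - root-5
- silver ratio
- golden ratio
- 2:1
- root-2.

1264/513 ≈ 2.464. Nearest candidates are silver ratio (2.414, off by 0.050) and root-5 (2.236, off by 0.228).

silver ratio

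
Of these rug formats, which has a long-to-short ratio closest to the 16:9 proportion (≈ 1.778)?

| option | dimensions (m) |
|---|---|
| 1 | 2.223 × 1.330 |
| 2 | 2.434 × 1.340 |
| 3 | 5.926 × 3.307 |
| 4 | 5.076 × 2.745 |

Target 16:9 ≈ 1.778.
1: 1.671 (Δ0.107)  2: 1.816 (Δ0.038)  3: 1.792 (Δ0.014)  4: 1.849 (Δ0.071)

3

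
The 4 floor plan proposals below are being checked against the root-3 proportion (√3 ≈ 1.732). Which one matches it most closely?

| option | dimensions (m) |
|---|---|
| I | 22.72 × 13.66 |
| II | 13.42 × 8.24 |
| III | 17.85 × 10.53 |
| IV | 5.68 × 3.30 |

Ratios (long/short): I ≈ 1.663; II ≈ 1.629; III ≈ 1.695; IV ≈ 1.721.
root-3 ≈ 1.732; option IV is nearest (Δ 0.011).

IV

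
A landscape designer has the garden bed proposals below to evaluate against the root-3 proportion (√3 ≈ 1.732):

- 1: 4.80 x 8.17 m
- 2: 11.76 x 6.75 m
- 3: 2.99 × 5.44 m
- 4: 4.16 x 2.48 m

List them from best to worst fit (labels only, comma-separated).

2, 1, 4, 3

1: 8.17/4.80 ≈ 1.702 → |1.702 − 1.732| = 0.030
2: 11.76/6.75 ≈ 1.742 → |1.742 − 1.732| = 0.010
3: 5.44/2.99 ≈ 1.819 → |1.819 − 1.732| = 0.087
4: 4.16/2.48 ≈ 1.677 → |1.677 − 1.732| = 0.055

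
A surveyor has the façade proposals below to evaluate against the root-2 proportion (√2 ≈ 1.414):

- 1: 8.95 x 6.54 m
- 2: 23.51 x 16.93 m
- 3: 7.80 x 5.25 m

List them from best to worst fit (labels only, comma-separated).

1: 8.95/6.54 ≈ 1.369 → |1.369 − 1.414| = 0.045
2: 23.51/16.93 ≈ 1.389 → |1.389 − 1.414| = 0.025
3: 7.80/5.25 ≈ 1.486 → |1.486 − 1.414| = 0.072

2, 1, 3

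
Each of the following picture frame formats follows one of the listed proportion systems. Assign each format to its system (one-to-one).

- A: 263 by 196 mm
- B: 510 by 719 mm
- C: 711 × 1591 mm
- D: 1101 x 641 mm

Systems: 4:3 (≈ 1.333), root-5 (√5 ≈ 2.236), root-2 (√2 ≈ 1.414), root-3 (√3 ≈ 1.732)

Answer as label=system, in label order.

Ratios: A ≈ 1.342; B ≈ 1.410; C ≈ 2.238; D ≈ 1.718.
Targets: 4:3 ≈ 1.333; root-5 ≈ 2.236; root-2 ≈ 1.414; root-3 ≈ 1.732.

A=4:3, B=root-2, C=root-5, D=root-3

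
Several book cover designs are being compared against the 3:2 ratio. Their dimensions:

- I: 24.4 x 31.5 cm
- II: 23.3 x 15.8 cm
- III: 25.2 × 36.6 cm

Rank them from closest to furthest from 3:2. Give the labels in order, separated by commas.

Ratios: I = 31.5 / 24.4 ≈ 1.291; II = 23.3 / 15.8 ≈ 1.475; III = 36.6 / 25.2 ≈ 1.452.
|Δ from 1.500|: I 0.209; II 0.025; III 0.048.

II, III, I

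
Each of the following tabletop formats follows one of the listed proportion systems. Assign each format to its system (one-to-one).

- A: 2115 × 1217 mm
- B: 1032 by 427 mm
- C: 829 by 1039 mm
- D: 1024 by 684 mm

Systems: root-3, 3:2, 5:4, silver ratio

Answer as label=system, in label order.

A = 2115/1217 ≈ 1.738 → root-3 (1.732)
B = 1032/427 ≈ 2.417 → silver ratio (2.414)
C = 1039/829 ≈ 1.253 → 5:4 (1.250)
D = 1024/684 ≈ 1.497 → 3:2 (1.500)

A=root-3, B=silver ratio, C=5:4, D=3:2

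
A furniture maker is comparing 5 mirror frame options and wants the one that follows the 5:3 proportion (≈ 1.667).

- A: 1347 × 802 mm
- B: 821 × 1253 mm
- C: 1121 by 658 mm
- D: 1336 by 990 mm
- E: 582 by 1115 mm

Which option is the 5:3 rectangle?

Target 5:3 ≈ 1.667.
A: 1.680 (Δ0.013)  B: 1.526 (Δ0.141)  C: 1.704 (Δ0.037)  D: 1.349 (Δ0.318)  E: 1.916 (Δ0.249)

A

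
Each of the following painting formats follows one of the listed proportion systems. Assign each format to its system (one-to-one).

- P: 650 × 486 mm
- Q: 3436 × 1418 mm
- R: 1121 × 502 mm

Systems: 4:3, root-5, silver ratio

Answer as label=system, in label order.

P = 650/486 ≈ 1.337 → 4:3 (1.333)
Q = 3436/1418 ≈ 2.423 → silver ratio (2.414)
R = 1121/502 ≈ 2.233 → root-5 (2.236)

P=4:3, Q=silver ratio, R=root-5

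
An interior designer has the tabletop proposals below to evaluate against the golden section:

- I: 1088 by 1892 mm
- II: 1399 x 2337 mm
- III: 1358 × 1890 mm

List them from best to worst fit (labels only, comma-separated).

II, I, III

I: 1892/1088 ≈ 1.739 → |1.739 − 1.618| = 0.121
II: 2337/1399 ≈ 1.670 → |1.670 − 1.618| = 0.052
III: 1890/1358 ≈ 1.392 → |1.392 − 1.618| = 0.226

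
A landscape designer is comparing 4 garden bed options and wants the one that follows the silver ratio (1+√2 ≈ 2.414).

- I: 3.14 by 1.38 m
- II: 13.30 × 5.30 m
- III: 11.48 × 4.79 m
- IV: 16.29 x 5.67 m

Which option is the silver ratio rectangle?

III

Target silver ratio ≈ 2.414.
I: 2.275 (Δ0.139)  II: 2.509 (Δ0.095)  III: 2.397 (Δ0.017)  IV: 2.873 (Δ0.459)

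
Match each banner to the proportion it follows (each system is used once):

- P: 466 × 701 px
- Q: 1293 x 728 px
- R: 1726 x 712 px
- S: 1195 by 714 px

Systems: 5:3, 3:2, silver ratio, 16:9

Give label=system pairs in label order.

P=3:2, Q=16:9, R=silver ratio, S=5:3

P = 701/466 ≈ 1.504 → 3:2 (1.500)
Q = 1293/728 ≈ 1.776 → 16:9 (1.778)
R = 1726/712 ≈ 2.424 → silver ratio (2.414)
S = 1195/714 ≈ 1.674 → 5:3 (1.667)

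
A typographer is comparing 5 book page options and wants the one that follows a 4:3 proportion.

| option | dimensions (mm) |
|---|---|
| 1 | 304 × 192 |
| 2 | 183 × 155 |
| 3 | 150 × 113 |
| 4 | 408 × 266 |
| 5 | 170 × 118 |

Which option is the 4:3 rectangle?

3

Ratios (long/short): 1 ≈ 1.583; 2 ≈ 1.181; 3 ≈ 1.327; 4 ≈ 1.534; 5 ≈ 1.441.
4:3 ≈ 1.333; option 3 is nearest (Δ 0.006).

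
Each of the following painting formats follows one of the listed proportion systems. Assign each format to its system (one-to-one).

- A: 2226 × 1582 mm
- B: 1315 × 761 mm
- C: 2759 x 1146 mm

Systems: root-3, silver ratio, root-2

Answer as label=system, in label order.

A=root-2, B=root-3, C=silver ratio

A = 2226/1582 ≈ 1.407 → root-2 (1.414)
B = 1315/761 ≈ 1.728 → root-3 (1.732)
C = 2759/1146 ≈ 2.408 → silver ratio (2.414)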